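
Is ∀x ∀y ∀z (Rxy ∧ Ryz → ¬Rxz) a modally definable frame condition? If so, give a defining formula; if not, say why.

If a class were modally definable it would be closed under surjective bounded morphisms (Goldblatt–Thomason).
The 3-cycle (worlds 0,1,2 with 0→1→2→0) is intransitive. Mapping every world to a single reflexive point • is a surjective bounded morphism; the reflexive point is not intransitive (R••∧R•• but R••).
So the class is not modally definable.

No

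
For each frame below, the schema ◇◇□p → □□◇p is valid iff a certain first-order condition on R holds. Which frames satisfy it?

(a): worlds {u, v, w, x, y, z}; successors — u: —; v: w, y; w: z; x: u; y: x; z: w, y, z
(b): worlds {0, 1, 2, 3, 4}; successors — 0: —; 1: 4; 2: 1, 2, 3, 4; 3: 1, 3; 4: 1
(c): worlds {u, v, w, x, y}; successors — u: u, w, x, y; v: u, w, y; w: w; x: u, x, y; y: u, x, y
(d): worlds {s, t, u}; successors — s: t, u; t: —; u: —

Frame correspondent (Sahlqvist): ∀x ∀y ∀z ((xR²y ∧ xR²z) → ∃w (yRw ∧ zRw)) — i.e. a generalized confluence (Geach) condition.
(a): fails — vR²x, vR²z but no t with xRt and zRt.
(b): fails — 2R²1, 2R²3 but no w with 1Rw and 3Rw.
(c): fails — uR²w, uR²x but no t with wRt and xRt.
(d): condition met.
Valid on: (d).

(d)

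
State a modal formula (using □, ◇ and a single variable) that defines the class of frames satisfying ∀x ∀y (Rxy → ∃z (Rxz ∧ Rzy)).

A defining formula is □□p → □p (the C4 axiom).
Suppose □□p→□p is valid. Take Rxy and set V(p)={w : xR²w}. Then □□p at x, so □p at x, so p at y, i.e. ∃z(Rxz∧Rzy).

□□p → □p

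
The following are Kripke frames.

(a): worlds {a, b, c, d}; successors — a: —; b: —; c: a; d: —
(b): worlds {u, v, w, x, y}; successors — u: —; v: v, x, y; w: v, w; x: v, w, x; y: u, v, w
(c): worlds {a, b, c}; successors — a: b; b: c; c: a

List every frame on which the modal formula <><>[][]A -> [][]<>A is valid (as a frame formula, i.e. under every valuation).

Frame correspondent (Sahlqvist): forall x forall y forall z ((x R^2 y & x R^2 z) -> exists w (y R^2 w & zRw)) — i.e. a generalized confluence (Geach) condition.
(a): ✓.
(b): fails — vR²u, vR²u but no t with uR²t and uRt.
(c): fails — aR²c, aR²c but no w with cR²w and cRw.

(a)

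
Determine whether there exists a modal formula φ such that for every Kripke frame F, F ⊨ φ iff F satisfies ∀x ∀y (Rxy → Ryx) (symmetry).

Yes, by q → □◇q

The condition is symmetry. A defining modal formula is q → □◇q.
Suppose q→□◇q is valid. Take Rxy and set V(q)={x}. Then q at x, so □◇q at x, so ◇q at y, so some z with Ryz has q; z=x, i.e. Ryx.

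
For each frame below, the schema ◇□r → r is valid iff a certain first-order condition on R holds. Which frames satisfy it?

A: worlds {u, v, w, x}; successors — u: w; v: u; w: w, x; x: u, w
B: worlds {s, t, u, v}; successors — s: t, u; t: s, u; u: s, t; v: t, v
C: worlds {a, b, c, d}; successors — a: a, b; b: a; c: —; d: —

This is the axiom for symmetry; its first-order frame correspondent is ∀x ∀y (Rxy → Ryx).
A: fails — Ruw but not Rwu.
B: fails — Rvt but not Rtv.
C: satisfies the condition.
Valid on: C.

C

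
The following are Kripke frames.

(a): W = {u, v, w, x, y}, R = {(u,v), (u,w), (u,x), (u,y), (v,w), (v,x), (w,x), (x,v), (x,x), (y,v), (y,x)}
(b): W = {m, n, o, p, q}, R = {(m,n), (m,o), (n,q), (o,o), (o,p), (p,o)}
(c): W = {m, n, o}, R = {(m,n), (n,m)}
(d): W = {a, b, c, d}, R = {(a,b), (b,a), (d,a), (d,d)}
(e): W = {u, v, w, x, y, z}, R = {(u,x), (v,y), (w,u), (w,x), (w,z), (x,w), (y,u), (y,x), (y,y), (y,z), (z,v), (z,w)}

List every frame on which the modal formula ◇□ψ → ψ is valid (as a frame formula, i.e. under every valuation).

This is the axiom for symmetry; its first-order frame correspondent is ∀x ∀y (Rxy → Ryx).
(a): fails — Ruv but not Rvu.
(b): fails — Rmo but not Rom.
(c): ✓.
(d): fails — Rda but not Rad.
(e): fails — Ryx but not Rxy.
Valid on: (c).

(c)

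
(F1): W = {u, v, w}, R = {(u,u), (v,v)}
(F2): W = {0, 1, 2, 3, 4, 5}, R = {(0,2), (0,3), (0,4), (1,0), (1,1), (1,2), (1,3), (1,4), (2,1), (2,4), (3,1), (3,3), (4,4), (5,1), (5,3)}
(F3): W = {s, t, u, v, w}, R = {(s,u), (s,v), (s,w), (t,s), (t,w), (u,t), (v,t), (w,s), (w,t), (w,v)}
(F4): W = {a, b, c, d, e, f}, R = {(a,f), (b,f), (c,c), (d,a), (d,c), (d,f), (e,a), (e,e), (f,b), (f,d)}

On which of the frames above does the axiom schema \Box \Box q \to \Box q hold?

The schema corresponds to density: \forall x \forall y (Rxy \to \exists z (Rxz \wedge Rzy)).
(F1): satisfies the condition.
(F2): fails — R02 but no z with R0z and Rz2.
(F3): fails — Rut but no z with Ruz and Rzt.
(F4): fails — Rbf but no z with Rbz and Rzf.

(F1)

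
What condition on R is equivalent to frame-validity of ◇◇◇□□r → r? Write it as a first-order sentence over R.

This is a Sahlqvist (Geach-type) schema ◇^3□^2r → □^0◇^0r.
Minimal-valuation argument: fix x; take any y with xR^3y and any z with xR^0z. Set V(r) to the set of worlds R-reachable from y in exactly 2 steps. Then □^2r holds at y, so the antecedent holds at x; validity forces ◇^0r at z, giving a w with zR^0w and yR^2w.
First-order correspondent: ∀x ∀y (xR³y → ∃w (yR²w ∧ x = w)).

∀x ∀y (xR³y → ∃w (yR²w ∧ x = w))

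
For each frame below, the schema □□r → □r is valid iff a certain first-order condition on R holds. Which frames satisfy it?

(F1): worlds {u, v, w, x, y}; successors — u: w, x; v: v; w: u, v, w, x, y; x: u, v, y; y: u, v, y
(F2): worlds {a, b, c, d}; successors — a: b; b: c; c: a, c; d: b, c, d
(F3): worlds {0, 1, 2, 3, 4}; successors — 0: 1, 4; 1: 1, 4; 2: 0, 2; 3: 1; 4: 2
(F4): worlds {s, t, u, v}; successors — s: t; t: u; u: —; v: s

(F1), (F3)

This is the axiom for density; its first-order frame correspondent is ∀x ∀y (Rxy → ∃z (Rxz ∧ Rzy)).
(F1): condition met.
(F2): fails — Rab but no z with Raz and Rzb.
(F3): condition met.
(F4): fails — Rtu but no z with Rtz and Rzu.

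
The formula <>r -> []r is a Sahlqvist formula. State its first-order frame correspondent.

Suppose ◇r→□r is valid. Take Rxy, Rxz and set V(r)={y}. Then ◇r at x, so □r at x, so r at z, i.e. z=y.

Partial functionality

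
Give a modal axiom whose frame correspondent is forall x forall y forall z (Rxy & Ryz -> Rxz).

□r → □□r

A defining formula is □r → □□r (the 4 axiom).
Suppose □r→□□r is valid. Take Rxy, Ryz and set V(r)={w : Rxw}. Then □r at x, so □□r at x, so □r at y, so r at z, i.e. Rxz.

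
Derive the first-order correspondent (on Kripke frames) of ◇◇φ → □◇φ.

This is a Sahlqvist (Geach-type) schema ◇^2□^0φ → □^1◇^1φ.
First-order correspondent: ∀x ∀y ∀z ((xR²y ∧ xRz) → ∃w (y = w ∧ zRw)).

∀x ∀y ∀z ((xR²y ∧ xRz) → ∃w (y = w ∧ zRw))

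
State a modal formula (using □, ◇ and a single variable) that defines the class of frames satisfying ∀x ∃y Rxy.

This is seriality; the standard corresponding axiom is D: □ψ → ◇ψ.
Suppose □ψ→◇ψ is valid. At any x set V(ψ)=W. Then □ψ at x, so ◇ψ at x, so x has a successor.

□ψ → ◇ψ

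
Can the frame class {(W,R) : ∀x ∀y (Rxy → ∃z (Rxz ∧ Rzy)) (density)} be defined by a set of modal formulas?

The condition is density. A defining modal formula is □□r → □r.

Yes — defined by □□r → □r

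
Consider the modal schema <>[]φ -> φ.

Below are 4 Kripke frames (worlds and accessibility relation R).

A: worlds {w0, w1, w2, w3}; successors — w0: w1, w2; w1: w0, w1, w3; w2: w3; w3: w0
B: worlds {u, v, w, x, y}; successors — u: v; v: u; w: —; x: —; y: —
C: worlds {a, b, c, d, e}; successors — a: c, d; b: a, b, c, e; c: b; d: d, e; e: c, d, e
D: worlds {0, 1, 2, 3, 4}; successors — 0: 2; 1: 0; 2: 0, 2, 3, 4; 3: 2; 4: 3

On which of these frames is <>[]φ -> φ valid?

The schema corresponds to symmetry: forall x forall y (Rxy -> Ryx).
A: fails — Rw1w3 but not Rw3w1.
B: holds.
C: fails — Rec but not Rce.
D: fails — R10 but not R01.
Valid on: B.

B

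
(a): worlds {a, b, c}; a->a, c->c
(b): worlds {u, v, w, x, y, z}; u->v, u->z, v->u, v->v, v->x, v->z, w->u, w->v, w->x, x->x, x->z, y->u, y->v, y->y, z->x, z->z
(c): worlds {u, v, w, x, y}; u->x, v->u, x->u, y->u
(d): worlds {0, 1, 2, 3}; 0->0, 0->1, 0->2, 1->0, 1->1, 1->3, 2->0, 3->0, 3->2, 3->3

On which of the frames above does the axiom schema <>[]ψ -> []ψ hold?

This is the axiom for the Euclidean property; its first-order frame correspondent is forall x forall y forall z (Rxy & Rxz -> Ryz).
(a): condition met.
(b): fails — Ruz and Ruv but not Rzv.
(c): fails — Rux and Rux but not Rxx.
(d): fails — R02 and R02 but not R22.

(a)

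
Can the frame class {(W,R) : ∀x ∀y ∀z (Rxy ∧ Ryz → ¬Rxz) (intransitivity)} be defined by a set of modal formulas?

No

Modal frame validity is preserved under surjective bounded morphisms.
The 5-cycle (worlds w0,w1,w2,w3,w4 with w0→w1→w2→w3→w4→w0) is intransitive. Mapping every world to a single reflexive point • is a surjective bounded morphism; the reflexive point is not intransitive (R••∧R•• but R••).
So the class is not modally definable.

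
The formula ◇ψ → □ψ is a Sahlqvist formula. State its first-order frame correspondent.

Suppose ◇ψ→□ψ is valid. Take Rxy, Rxz and set V(ψ)={y}. Then ◇ψ at x, so □ψ at x, so ψ at z, i.e. z=y.
Conversely, on a frame with partial functionality the schema holds at every world under every valuation.
Frame condition: ∀x ∀y ∀z (Rxy ∧ Rxz → y = z).

partial functionality: ∀x ∀y ∀z (Rxy ∧ Rxz → y = z)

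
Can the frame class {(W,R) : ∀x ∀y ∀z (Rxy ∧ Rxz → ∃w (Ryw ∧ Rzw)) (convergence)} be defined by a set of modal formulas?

Yes — defined by ◇□p → □◇p

The condition is convergence. A defining modal formula is ◇□p → □◇p.
Suppose ◇□p→□◇p is valid. Take Rxy, Rxz and set V(p)={w : Ryw}. Then □p at y so ◇□p at x, so □◇p at x, so ◇p at z, giving w with Rzw and Ryw.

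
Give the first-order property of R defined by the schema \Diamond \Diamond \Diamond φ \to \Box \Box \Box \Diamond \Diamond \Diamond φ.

\forall x \forall y \forall z ((x R^3 y \wedge x R^3 z) \to \exists w (y = w \wedge z R^3 w))

This is a Sahlqvist (Geach-type) schema ◇^3□^0φ → □^3◇^3φ.
Minimal-valuation argument: fix x; take any y with xR^3y and any z with xR^3z. Set V(φ) to the set of worlds R-reachable from y in exactly 0 steps. Then □^0φ holds at y, so the antecedent holds at x; validity forces ◇^3φ at z, giving a w with zR^3w and yR^0w.
First-order correspondent: \forall x \forall y \forall z ((x R^3 y \wedge x R^3 z) \to \exists w (y = w \wedge z R^3 w)).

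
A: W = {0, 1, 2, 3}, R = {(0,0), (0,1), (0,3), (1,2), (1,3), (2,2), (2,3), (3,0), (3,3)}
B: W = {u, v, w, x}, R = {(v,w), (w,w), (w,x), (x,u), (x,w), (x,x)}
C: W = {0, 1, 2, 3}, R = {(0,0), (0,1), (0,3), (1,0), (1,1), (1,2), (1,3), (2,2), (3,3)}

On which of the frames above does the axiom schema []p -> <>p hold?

A, C

This is the axiom for seriality; its first-order frame correspondent is forall x exists y Rxy.
A: ✓.
B: fails — world u has no successor.
C: ✓.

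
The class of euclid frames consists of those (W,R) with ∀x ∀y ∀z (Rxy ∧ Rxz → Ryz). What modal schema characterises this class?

The condition is the Euclidean property. The 5 schema ◇p → □◇p defines it.
Suppose ◇p→□◇p is valid. Take Rxy, Rxz and set V(p)={y}. Then ◇p at x, so □◇p at x, so ◇p at z, so some w with Rzw has p; w=y, i.e. Rzy. By symmetry of the argument, Ryz.

◇p → □◇p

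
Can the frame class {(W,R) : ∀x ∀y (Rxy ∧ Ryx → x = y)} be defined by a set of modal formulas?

If a class were modally definable it would be closed under surjective bounded morphisms (Goldblatt–Thomason).
The 8-cycle (worlds 0,1,2,3,4,5,6,7 with 0→1→2→3→4→5→6→7→0) is antisymmetric. Sending even-indexed worlds to • and odd-indexed worlds to ∘ is a surjective bounded morphism onto the two-world frame with •↔∘, which is not antisymmetric.
So the class is not modally definable.

No — not modally definable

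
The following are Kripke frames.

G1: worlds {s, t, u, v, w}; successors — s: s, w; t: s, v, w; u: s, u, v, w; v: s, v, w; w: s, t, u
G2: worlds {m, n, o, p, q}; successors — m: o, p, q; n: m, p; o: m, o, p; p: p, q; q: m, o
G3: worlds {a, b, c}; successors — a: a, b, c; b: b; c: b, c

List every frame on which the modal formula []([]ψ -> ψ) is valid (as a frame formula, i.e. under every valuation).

Frame correspondent (Sahlqvist): forall x forall y (Rxy -> Ryy) — i.e. shift-reflexivity.
G1: fails — Rwt but not Rtt.
G2: fails — Rom but not Rmm.
G3: holds.

G3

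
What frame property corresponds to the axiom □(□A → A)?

Suppose □(□A→A) is valid. Take Rxy and set V(A)={w : Ryw}. Then at y, □A holds; since □(□A→A) at x, □A→A at y, so A at y, i.e. Ryy.
The converse is a direct semantic check.
Frame condition: ∀x ∀y (Rxy → Ryy).

shift-reflexivity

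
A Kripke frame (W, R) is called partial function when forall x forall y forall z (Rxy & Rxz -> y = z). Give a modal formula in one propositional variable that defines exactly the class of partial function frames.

The condition is partial functionality. The CD schema ◇ψ → □ψ defines it.
Suppose ◇ψ→□ψ is valid. Take Rxy, Rxz and set V(ψ)={y}. Then ◇ψ at x, so □ψ at x, so ψ at z, i.e. z=y.

◇ψ → □ψ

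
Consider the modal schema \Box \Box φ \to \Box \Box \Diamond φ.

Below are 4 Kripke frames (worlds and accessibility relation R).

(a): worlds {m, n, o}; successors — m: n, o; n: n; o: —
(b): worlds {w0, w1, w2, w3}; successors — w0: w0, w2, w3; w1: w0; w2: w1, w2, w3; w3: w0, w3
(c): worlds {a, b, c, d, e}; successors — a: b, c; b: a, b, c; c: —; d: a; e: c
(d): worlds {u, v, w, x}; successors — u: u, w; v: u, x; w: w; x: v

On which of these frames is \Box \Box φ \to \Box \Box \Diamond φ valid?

Frame correspondent (Sahlqvist): \forall x \forall z (x R^2 z \to \exists w (x R^2 w \wedge zRw)) — i.e. a generalized confluence (Geach) condition.
(a): condition met.
(b): condition met.
(c): fails — aR²c but no w with aR²w and cRw.
(d): fails — xR²x but no t with xR²t and xRt.
Valid on: (a), (b).

(a), (b)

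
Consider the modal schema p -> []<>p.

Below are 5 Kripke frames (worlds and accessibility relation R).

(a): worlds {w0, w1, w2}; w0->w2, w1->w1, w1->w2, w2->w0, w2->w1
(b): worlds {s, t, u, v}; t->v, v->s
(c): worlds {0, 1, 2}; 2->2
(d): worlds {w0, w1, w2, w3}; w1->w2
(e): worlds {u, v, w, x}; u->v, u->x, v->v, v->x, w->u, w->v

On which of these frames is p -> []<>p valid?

This is the axiom for symmetry; its first-order frame correspondent is forall x forall y (Rxy -> Ryx).
(a): condition met.
(b): fails — Rvs but not Rsv.
(c): condition met.
(d): fails — Rw1w2 but not Rw2w1.
(e): fails — Ruv but not Rvu.

(a), (c)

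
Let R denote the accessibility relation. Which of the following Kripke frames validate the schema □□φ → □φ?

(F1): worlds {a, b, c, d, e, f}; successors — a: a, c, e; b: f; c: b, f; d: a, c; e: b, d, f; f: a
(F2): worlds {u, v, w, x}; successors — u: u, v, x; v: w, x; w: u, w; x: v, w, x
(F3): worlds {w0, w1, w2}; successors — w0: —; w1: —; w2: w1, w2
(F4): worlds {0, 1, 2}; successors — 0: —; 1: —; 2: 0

(F2), (F3)

This is the axiom for density; its first-order frame correspondent is ∀x ∀y (Rxy → ∃z (Rxz ∧ Rzy)).
(F1): fails — Reb but no z with Rez and Rzb.
(F2): holds.
(F3): holds.
(F4): fails — R20 but no z with R2z and Rz0.
Valid on: (F2), (F3).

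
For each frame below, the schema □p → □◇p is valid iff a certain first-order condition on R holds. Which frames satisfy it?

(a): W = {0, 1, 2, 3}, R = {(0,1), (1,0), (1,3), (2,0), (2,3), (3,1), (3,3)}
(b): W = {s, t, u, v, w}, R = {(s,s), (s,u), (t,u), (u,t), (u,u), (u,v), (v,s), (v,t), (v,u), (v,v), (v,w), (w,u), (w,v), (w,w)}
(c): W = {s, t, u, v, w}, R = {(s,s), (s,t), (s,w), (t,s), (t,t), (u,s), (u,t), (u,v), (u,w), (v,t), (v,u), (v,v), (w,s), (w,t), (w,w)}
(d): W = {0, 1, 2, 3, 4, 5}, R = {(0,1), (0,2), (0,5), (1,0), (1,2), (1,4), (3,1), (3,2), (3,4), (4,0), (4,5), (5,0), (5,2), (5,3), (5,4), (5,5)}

The schema corresponds to a generalized confluence (Geach) condition: ∀x ∀z (xRz → ∃w (xRw ∧ zRw)).
(a): fails — 0R1 but no w with 0Rw and 1Rw.
(b): ✓.
(c): ✓.
(d): fails — 0R2 but no w with 0Rw and 2Rw.
Valid on: (b), (c).

(b), (c)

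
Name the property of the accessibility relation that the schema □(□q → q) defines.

shift-reflexivity

Suppose □(□q→q) is valid. Take Rxy and set V(q)={w : Ryw}. Then at y, □q holds; since □(□q→q) at x, □q→q at y, so q at y, i.e. Ryy.
Conversely, any frame satisfying ∀x ∀y (Rxy → Ryy) validates the schema.
So the correspondent is shift-reflexivity.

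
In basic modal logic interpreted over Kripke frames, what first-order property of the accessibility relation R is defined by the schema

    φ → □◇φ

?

Symmetry

This schema is the B axiom.
Its frame correspondent is symmetry — ∀x ∀y (Rxy → Ryx).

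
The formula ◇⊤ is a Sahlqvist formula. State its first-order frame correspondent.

seriality: ∀x ∃y Rxy

This schema is equivalent to the D axiom □q → ◇q.
It corresponds to seriality: ∀x ∃y Rxy.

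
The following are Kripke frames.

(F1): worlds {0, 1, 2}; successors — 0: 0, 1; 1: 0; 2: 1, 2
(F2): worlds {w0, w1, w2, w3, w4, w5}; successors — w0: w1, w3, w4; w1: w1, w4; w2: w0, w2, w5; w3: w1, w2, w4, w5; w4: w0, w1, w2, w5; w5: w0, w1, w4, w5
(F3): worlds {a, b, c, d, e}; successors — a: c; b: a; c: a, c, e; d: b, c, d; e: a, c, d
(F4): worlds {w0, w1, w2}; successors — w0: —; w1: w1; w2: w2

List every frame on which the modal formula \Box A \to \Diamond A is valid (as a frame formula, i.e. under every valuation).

(F1), (F2), (F3)

This is the axiom for seriality; its first-order frame correspondent is \forall x \exists y Rxy.
(F1): ✓.
(F2): ✓.
(F3): ✓.
(F4): fails — world w0 has no successor.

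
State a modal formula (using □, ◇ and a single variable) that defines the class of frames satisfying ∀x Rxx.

The condition is reflexivity. The T schema □r → r defines it.
Suppose □r→r is valid. At any x set V(r)={w : Rxw}. Then □r holds at x, so r holds at x, i.e. Rxx.

□r → r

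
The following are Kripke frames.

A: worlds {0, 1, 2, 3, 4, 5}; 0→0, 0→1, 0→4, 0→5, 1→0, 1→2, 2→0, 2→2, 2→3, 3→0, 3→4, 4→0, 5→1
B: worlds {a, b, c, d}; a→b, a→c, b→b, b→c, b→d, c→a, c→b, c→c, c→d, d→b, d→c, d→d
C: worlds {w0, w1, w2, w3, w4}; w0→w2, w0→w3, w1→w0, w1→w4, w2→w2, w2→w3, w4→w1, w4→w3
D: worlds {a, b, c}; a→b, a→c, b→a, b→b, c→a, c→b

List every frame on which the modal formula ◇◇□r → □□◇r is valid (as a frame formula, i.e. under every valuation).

B, D

The schema corresponds to a generalized confluence (Geach) condition: ∀x ∀y ∀z ((xR²y ∧ xR²z) → ∃w (yRw ∧ zRw)).
A: fails — 0R²1, 0R²5 but no w with 1Rw and 5Rw.
B: satisfies the condition.
C: fails — w0R²w2, w0R²w3 but no w with w2Rw and w3Rw.
D: satisfies the condition.
Valid on: B, D.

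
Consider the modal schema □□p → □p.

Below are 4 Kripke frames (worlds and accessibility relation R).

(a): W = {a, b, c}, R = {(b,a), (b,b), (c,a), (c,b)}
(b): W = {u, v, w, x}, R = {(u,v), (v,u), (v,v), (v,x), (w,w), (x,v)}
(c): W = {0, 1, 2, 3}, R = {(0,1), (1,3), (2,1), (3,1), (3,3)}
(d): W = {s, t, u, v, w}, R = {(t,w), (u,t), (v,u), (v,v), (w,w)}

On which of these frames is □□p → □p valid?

(a), (b)

The schema corresponds to density: ∀x ∀y (Rxy → ∃z (Rxz ∧ Rzy)).
(a): holds.
(b): holds.
(c): fails — R01 but no z with R0z and Rz1.
(d): fails — Rut but no z with Ruz and Rzt.
Valid on: (a), (b).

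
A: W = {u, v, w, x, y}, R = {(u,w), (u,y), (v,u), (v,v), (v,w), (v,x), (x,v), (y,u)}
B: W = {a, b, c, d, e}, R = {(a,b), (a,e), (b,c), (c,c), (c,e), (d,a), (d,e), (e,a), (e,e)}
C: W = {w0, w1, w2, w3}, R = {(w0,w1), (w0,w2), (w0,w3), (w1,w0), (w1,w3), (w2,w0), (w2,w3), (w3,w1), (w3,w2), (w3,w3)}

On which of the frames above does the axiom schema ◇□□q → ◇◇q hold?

Frame correspondent (Sahlqvist): ∀x ∀y (xRy → ∃w (yR²w ∧ xR²w)) — i.e. a generalized confluence (Geach) condition.
A: fails — uRw but no t with wR²t and uR²t.
B: holds.
C: holds.

B, C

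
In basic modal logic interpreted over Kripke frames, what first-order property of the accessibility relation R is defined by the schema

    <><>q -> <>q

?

This schema is equivalent to the 4 axiom □q → □□q.
It corresponds to transitivity: forall x forall y forall z (Rxy & Ryz -> Rxz).

transitivity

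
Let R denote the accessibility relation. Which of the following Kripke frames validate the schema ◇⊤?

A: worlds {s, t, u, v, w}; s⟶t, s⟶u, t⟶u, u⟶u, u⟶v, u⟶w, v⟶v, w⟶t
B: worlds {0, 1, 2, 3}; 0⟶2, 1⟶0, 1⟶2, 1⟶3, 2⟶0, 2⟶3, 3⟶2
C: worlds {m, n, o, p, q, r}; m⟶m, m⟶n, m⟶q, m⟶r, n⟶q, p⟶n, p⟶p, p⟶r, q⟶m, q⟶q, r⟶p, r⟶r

Frame correspondent (Sahlqvist): ∀x ∃y Rxy — i.e. seriality.
A: condition met.
B: condition met.
C: fails — world o has no successor.
Valid on: A, B.

A, B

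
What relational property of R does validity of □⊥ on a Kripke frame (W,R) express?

emptiness of R: ∀x ∀y ¬Rxy

□⊥ is valid iff no world has any successor (otherwise □⊥ fails at any world with one).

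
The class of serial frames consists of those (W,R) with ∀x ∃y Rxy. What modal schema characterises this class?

□ψ → ◇ψ

The condition is seriality. The D schema □ψ → ◇ψ defines it.
Suppose □ψ→◇ψ is valid. At any x set V(ψ)=W. Then □ψ at x, so ◇ψ at x, so x has a successor.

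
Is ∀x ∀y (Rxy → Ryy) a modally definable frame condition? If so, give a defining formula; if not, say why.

This is a Sahlqvist condition; the T□ axiom □(□q → q) defines it.
Suppose □(□q→q) is valid. Take Rxy and set V(q)={w : Ryw}. Then at y, □q holds; since □(□q→q) at x, □q→q at y, so q at y, i.e. Ryy.

Yes, by □(□q → q)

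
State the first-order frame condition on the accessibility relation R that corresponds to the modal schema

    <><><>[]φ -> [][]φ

forall x forall y forall z ((x R^3 y & x R^2 z) -> exists w (yRw & z = w))

This is a Sahlqvist (Geach-type) schema ◇^3□^1φ → □^2◇^0φ.
Minimal-valuation argument: fix x; take any y with xR^3y and any z with xR^2z. Set V(φ) to the set of worlds R-reachable from y in exactly 1 step. Then □^1φ holds at y, so the antecedent holds at x; validity forces ◇^0φ at z, giving a w with zR^0w and yR^1w.
First-order correspondent: forall x forall y forall z ((x R^3 y & x R^2 z) -> exists w (yRw & z = w)).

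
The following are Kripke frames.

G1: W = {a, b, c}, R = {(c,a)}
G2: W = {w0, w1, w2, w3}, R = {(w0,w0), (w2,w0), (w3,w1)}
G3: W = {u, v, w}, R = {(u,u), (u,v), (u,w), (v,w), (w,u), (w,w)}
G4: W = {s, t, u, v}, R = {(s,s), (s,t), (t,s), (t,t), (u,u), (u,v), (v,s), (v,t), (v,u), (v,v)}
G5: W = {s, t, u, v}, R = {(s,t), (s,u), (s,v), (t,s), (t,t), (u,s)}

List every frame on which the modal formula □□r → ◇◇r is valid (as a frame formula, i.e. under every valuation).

G3, G4

This is the axiom for a generalized confluence (Geach) condition; its first-order frame correspondent is ∀x ∃w (xR²w ∧ xR²w).
G1: fails — at a but no w with aR²w and aR²w.
G2: fails — at w1 but no w with w1R²w and w1R²w.
G3: ✓.
G4: ✓.
G5: fails — at v but no w with vR²w and vR²w.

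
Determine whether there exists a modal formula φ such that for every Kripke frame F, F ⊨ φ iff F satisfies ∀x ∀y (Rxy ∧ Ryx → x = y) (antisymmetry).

Modal frame validity is preserved under surjective bounded morphisms.
The 8-cycle (worlds w0,w1,w2,w3,w4,w5,w6,w7 with w0→w1→w2→w3→w4→w5→w6→w7→w0) is antisymmetric. Sending even-indexed worlds to s and odd-indexed worlds to t is a surjective bounded morphism onto the two-world frame with s↔t, which is not antisymmetric.
So no modal formula (or set of formulas) defines exactly the antisymmetric frames.

Not definable by any modal formula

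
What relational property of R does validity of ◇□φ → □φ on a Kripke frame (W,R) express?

Equivalently (dual form): ◇φ → □◇φ.
Suppose ◇φ→□◇φ is valid. Take Rxy, Rxz and set V(φ)={y}. Then ◇φ at x, so □◇φ at x, so ◇φ at z, so some w with Rzw has φ; w=y, i.e. Rzy. By symmetry of the argument, Ryz.
Conversely, on a frame with the Euclidean property the schema holds at every world under every valuation.
Frame condition: ∀x ∀y ∀z (Rxy ∧ Rxz → Ryz).

the Euclidean property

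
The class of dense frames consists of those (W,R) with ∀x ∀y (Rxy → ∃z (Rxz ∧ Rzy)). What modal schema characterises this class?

□□r → □r

This is density; the standard corresponding axiom is C4: □□r → □r.
Suppose □□r→□r is valid. Take Rxy and set V(r)={w : xR²w}. Then □□r at x, so □r at x, so r at y, i.e. ∃z(Rxz∧Rzy).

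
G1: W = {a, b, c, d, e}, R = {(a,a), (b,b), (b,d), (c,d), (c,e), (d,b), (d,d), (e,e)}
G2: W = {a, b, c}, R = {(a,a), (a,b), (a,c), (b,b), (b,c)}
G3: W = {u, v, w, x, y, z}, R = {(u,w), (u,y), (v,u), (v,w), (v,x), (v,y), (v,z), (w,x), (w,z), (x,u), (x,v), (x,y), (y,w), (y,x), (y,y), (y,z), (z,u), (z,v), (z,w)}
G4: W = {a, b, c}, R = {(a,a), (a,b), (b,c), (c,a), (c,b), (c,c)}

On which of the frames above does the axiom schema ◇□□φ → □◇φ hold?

Frame correspondent (Sahlqvist): ∀x ∀y ∀z ((xRy ∧ xRz) → ∃w (yR²w ∧ zRw)) — i.e. a generalized confluence (Geach) condition.
G1: fails — cRd, cRe but no w with dR²w and eRw.
G2: fails — aRa, aRc but no w with aR²w and cRw.
G3: fails — uRw, uRw but no t with wR²t and wRt.
G4: ✓.

G4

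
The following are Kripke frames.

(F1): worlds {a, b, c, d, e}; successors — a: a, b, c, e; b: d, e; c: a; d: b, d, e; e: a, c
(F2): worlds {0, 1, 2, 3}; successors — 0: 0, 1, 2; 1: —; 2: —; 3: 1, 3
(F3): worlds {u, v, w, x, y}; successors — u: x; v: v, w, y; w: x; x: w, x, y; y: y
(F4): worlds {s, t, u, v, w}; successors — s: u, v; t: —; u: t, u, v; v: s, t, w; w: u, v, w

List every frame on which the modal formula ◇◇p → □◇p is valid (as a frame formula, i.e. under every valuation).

none

Frame correspondent (Sahlqvist): ∀x ∀y ∀z ((xR²y ∧ xRz) → ∃w (y = w ∧ zRw)) — i.e. a generalized confluence (Geach) condition.
(F1): fails — aR²a, aRb but no w with a=w and bRw.
(F2): fails — 0R²0, 0R1 but no w with 0=w and 1Rw.
(F3): fails — vR²v, vRw but no t with v=t and wRt.
(F4): fails — sR²s, sRu but no w* with s=w* and uRw*.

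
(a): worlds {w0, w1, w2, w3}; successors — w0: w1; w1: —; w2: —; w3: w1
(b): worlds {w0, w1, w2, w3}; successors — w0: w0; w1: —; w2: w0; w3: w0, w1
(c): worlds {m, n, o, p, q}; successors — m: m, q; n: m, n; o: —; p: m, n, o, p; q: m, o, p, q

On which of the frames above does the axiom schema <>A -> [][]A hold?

The schema corresponds to a generalized confluence (Geach) condition: forall x forall y forall z ((xRy & x R^2 z) -> exists w (y = w & z = w)).
(a): condition met.
(b): fails — w3Rw1, w3R²w0 but w1 ≠ w0.
(c): fails — mRm, mR²o but m ≠ o.
Valid on: (a).

(a)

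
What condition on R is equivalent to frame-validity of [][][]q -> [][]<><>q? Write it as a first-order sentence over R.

forall x forall z (x R^2 z -> exists w (x R^3 w & z R^2 w))

This is a Sahlqvist (Geach-type) schema ◇^0□^3q → □^2◇^2q.
Minimal-valuation argument: fix x; take any y with xR^0y and any z with xR^2z. Set V(q) to the set of worlds R-reachable from y in exactly 3 steps. Then □^3q holds at y, so the antecedent holds at x; validity forces ◇^2q at z, giving a w with zR^2w and yR^3w.
First-order correspondent: forall x forall z (x R^2 z -> exists w (x R^3 w & z R^2 w)).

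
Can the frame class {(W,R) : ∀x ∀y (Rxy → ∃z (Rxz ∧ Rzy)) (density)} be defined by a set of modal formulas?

The condition is density. A defining modal formula is □□r → □r.
Suppose □□r→□r is valid. Take Rxy and set V(r)={w : xR²w}. Then □□r at x, so □r at x, so r at y, i.e. ∃z(Rxz∧Rzy).

Definable; □□r → □r defines it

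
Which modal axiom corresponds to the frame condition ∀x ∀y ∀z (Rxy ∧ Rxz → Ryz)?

◇r → □◇r

This is the Euclidean property; the standard corresponding axiom is 5: ◇r → □◇r.
Suppose ◇r→□◇r is valid. Take Rxy, Rxz and set V(r)={y}. Then ◇r at x, so □◇r at x, so ◇r at z, so some w with Rzw has r; w=y, i.e. Rzy. By symmetry of the argument, Ryz.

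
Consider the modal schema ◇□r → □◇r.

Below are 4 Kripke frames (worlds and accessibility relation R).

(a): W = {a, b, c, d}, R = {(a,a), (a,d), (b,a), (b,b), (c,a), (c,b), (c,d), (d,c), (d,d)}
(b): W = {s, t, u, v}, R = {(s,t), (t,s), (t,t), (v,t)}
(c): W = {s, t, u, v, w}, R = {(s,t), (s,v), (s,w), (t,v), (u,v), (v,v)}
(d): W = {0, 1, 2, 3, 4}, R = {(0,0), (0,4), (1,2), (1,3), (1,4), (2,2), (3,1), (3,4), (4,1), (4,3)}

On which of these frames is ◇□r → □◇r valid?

(b)

Frame correspondent (Sahlqvist): ∀x ∀y ∀z (Rxy ∧ Rxz → ∃w (Ryw ∧ Rzw)) — i.e. convergence.
(a): fails — Rcd and Rcb but d and b have no common successor.
(b): condition met.
(c): fails — Rsv and Rsw but v and w have no common successor.
(d): fails — R00 and R04 but 0 and 4 have no common successor.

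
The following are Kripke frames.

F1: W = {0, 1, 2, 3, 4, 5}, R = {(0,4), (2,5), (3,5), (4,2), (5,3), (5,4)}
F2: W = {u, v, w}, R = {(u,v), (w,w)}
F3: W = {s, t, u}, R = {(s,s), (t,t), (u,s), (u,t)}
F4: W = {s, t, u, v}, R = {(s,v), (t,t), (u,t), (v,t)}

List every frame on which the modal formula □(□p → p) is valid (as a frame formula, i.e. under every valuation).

F3

This is the axiom for shift-reflexivity; its first-order frame correspondent is ∀x ∀y (Rxy → Ryy).
F1: fails — R53 but not R33.
F2: fails — Ruv but not Rvv.
F3: condition met.
F4: fails — Rsv but not Rvv.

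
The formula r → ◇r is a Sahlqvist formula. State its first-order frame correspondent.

reflexivity

This is a form of the T axiom.
Its frame correspondent is reflexivity — ∀x Rxx.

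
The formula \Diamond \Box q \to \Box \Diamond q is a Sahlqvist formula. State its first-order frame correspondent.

This schema is the .2 axiom.
Its frame correspondent is convergence — \forall x \forall y \forall z (Rxy \wedge Rxz \to \exists w (Ryw \wedge Rzw)).

convergence: \forall x \forall y \forall z (Rxy \wedge Rxz \to \exists w (Ryw \wedge Rzw))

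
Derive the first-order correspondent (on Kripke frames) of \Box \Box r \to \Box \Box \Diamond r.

\forall x \forall z (x R^2 z \to \exists w (x R^2 w \wedge zRw))

This is a Sahlqvist (Geach-type) schema ◇^0□^2r → □^2◇^1r.
First-order correspondent: \forall x \forall z (x R^2 z \to \exists w (x R^2 w \wedge zRw)).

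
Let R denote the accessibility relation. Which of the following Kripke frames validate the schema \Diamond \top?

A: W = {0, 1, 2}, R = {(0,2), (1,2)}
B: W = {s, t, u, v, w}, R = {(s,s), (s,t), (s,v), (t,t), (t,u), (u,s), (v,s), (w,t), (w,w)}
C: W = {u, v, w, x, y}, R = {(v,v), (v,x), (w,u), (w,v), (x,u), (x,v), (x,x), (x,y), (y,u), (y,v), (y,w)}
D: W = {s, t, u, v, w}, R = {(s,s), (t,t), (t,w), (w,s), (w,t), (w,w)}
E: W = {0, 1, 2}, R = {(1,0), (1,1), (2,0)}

B

Frame correspondent (Sahlqvist): \forall x \exists y Rxy — i.e. seriality.
A: fails — world 2 has no successor.
B: holds.
C: fails — world u has no successor.
D: fails — world u has no successor.
E: fails — world 0 has no successor.
Valid on: B.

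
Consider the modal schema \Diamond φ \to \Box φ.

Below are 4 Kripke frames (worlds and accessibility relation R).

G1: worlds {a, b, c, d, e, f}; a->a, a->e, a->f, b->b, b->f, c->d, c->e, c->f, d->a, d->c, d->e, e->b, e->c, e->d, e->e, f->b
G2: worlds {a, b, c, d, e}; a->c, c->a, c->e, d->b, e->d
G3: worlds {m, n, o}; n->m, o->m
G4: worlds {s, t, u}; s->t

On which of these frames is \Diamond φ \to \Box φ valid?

Frame correspondent (Sahlqvist): \forall x \forall y \forall z (Rxy \wedge Rxz \to y = z) — i.e. partial functionality.
G1: fails — a sees both a and e.
G2: fails — c sees both a and e.
G3: holds.
G4: holds.
Valid on: G3, G4.

G3, G4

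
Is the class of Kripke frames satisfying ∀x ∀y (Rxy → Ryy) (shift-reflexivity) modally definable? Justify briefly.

The condition is shift-reflexivity. A defining modal formula is □(□p → p).

Definable; □(□p → p) defines it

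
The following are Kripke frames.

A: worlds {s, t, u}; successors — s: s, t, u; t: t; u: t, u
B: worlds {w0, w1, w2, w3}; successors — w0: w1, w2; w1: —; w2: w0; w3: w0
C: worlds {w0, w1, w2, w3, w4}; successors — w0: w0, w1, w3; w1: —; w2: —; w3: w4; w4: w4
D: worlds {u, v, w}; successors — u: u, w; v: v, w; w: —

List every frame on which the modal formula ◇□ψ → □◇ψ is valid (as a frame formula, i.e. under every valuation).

The schema corresponds to convergence: ∀x ∀y ∀z (Rxy ∧ Rxz → ∃w (Ryw ∧ Rzw)).
A: ✓.
B: fails — Rw0w1 and Rw0w1 but w1 and w1 have no common successor.
C: fails — Rw0w1 and Rw0w1 but w1 and w1 have no common successor.
D: fails — Ruw and Ruw but w and w have no common successor.
Valid on: A.

A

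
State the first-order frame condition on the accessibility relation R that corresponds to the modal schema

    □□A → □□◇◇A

This is a Sahlqvist (Geach-type) schema ◇^0□^2A → □^2◇^2A.
Minimal-valuation argument: fix x; take any y with xR^0y and any z with xR^2z. Set V(A) to the set of worlds R-reachable from y in exactly 2 steps. Then □^2A holds at y, so the antecedent holds at x; validity forces ◇^2A at z, giving a w with zR^2w and yR^2w.
First-order correspondent: ∀x ∀z (xR²z → ∃w (xR²w ∧ zR²w)).

∀x ∀z (xR²z → ∃w (xR²w ∧ zR²w))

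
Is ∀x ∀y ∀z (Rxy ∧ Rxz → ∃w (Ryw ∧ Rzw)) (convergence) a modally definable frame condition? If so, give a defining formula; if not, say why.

Definable; ◇□r → □◇r defines it

The condition is convergence. A defining modal formula is ◇□r → □◇r.
Suppose ◇□r→□◇r is valid. Take Rxy, Rxz and set V(r)={w : Ryw}. Then □r at y so ◇□r at x, so □◇r at x, so ◇r at z, giving w with Rzw and Ryw.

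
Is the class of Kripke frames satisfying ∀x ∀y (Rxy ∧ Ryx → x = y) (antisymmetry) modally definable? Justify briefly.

No — not modally definable

If a class were modally definable it would be closed under surjective bounded morphisms (Goldblatt–Thomason).
The 4-cycle (worlds a,b,c,d with a→b→c→d→a) is antisymmetric. Sending even-indexed worlds to s and odd-indexed worlds to t is a surjective bounded morphism onto the two-world frame with s↔t, which is not antisymmetric.
So the class is not modally definable.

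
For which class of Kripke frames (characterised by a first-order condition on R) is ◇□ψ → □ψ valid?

Equivalently (dual form): ◇ψ → □◇ψ.
Suppose ◇ψ→□◇ψ is valid. Take Rxy, Rxz and set V(ψ)={y}. Then ◇ψ at x, so □◇ψ at x, so ◇ψ at z, so some w with Rzw has ψ; w=y, i.e. Rzy. By symmetry of the argument, Ryz.
Conversely, any frame satisfying ∀x ∀y ∀z (Rxy ∧ Rxz → Ryz) validates the schema.
Frame condition: ∀x ∀y ∀z (Rxy ∧ Rxz → Ryz).

the Euclidean property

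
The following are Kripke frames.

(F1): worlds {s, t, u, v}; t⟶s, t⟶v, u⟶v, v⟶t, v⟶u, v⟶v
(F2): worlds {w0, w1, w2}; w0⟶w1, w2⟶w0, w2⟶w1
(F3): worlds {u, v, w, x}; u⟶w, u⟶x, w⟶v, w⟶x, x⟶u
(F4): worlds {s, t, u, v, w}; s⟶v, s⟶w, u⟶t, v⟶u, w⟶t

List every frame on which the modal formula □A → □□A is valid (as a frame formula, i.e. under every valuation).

(F2)

This is the axiom for transitivity; its first-order frame correspondent is ∀x ∀y ∀z (Rxy ∧ Ryz → Rxz).
(F1): fails — Ruv and Rvt but not Rut.
(F2): satisfies the condition.
(F3): fails — Ruw and Rwv but not Ruv.
(F4): fails — Rvu and Rut but not Rvt.
Valid on: (F2).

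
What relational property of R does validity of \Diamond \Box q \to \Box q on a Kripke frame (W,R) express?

This is a form of the 5 axiom.
It corresponds to the Euclidean property: \forall x \forall y \forall z (Rxy \wedge Rxz \to Ryz).

the Euclidean property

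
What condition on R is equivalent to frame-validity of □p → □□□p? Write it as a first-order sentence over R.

This is a Sahlqvist (Geach-type) schema ◇^0□^1p → □^3◇^0p.
Minimal-valuation argument: fix x; take any y with xR^0y and any z with xR^3z. Set V(p) to the set of worlds R-reachable from y in exactly 1 step. Then □^1p holds at y, so the antecedent holds at x; validity forces ◇^0p at z, giving a w with zR^0w and yR^1w.
First-order correspondent: ∀x ∀z (xR³z → ∃w (xRw ∧ z = w)).

∀x ∀z (xR³z → ∃w (xRw ∧ z = w))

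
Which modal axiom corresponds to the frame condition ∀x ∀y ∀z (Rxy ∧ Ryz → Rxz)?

This is transitivity; the standard corresponding axiom is 4: □s → □□s.
Suppose □s→□□s is valid. Take Rxy, Ryz and set V(s)={w : Rxw}. Then □s at x, so □□s at x, so □s at y, so s at z, i.e. Rxz.

□s → □□s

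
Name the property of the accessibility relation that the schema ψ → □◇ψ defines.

symmetry: ∀x ∀y (Rxy → Ryx)

Suppose ψ→□◇ψ is valid. Take Rxy and set V(ψ)={x}. Then ψ at x, so □◇ψ at x, so ◇ψ at y, so some z with Ryz has ψ; z=x, i.e. Ryx.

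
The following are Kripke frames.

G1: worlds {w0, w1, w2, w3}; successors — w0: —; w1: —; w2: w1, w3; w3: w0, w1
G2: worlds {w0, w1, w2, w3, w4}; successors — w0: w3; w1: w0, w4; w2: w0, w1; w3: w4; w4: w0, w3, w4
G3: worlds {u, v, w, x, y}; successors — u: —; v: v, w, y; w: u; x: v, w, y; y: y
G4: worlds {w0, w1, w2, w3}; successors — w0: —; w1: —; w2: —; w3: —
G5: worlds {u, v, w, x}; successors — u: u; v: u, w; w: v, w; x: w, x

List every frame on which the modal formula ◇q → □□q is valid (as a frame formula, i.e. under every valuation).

The schema corresponds to a generalized confluence (Geach) condition: ∀x ∀y ∀z ((xRy ∧ xR²z) → ∃w (y = w ∧ z = w)).
G1: fails — w2Rw1, w2R²w0 but w1 ≠ w0.
G2: fails — w0Rw3, w0R²w4 but w3 ≠ w4.
G3: fails — vRv, vR²u but v ≠ u.
G4: holds.
G5: fails — vRu, vR²v but u ≠ v.

G4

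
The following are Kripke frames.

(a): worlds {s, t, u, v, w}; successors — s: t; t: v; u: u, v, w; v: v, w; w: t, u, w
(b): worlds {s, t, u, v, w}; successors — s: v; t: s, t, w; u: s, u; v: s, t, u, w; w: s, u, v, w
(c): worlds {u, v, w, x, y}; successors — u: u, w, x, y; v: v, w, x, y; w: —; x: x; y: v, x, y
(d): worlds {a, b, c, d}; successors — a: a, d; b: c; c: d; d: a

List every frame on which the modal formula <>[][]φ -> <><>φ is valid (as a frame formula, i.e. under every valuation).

(a), (b)

This is the axiom for a generalized confluence (Geach) condition; its first-order frame correspondent is forall x forall y (xRy -> exists w (y R^2 w & x R^2 w)).
(a): condition met.
(b): condition met.
(c): fails — uRw but no t with wR²t and uR²t.
(d): fails — bRc but no w with cR²w and bR²w.
Valid on: (a), (b).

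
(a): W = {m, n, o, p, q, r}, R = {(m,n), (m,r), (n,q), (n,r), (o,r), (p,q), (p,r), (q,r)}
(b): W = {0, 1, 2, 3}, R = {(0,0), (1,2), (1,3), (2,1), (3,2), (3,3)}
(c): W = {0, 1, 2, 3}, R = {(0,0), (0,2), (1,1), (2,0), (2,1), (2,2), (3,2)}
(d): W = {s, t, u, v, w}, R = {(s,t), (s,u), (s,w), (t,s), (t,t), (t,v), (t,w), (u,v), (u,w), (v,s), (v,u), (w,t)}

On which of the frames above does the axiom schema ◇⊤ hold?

(b), (c), (d)

Frame correspondent (Sahlqvist): ∀x ∃y Rxy — i.e. seriality.
(a): fails — world r has no successor.
(b): satisfies the condition.
(c): satisfies the condition.
(d): satisfies the condition.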